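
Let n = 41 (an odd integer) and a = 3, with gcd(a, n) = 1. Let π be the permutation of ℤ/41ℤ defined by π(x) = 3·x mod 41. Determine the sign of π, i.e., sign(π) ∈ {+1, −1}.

-1

Start at x=32: 32 → 14 → 1 → 3 → 9 → 27 → 40 → … (one orbit).
Decompose π into cycles: lengths [8, 8, 8, 8, 8, 1] (6 cycles, including the fixed point 0).
6 cycles on 41: each ℓ→(−1)^(ℓ−1), product (−1)^35 = -1.
Check: (3/41) = -1 by Zolotarev.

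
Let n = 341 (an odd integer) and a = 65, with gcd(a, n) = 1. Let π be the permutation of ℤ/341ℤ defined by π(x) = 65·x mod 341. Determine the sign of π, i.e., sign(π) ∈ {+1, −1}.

+1

Start at x=1: 1 → 65 → 133 → 120 → 298 → 274 → 78 → … (one orbit).
Cycle lengths of π_65 on ℤ/341ℤ: [30, 30, 30, 30, 30, 30, 30, 30, 30, 30, 30, 2, 2, 2, 2, 2, 1]; 17 cycles in total.
341 − 17 = 324 transpositions; sign(π) = (−1)^324 = +1.
The Jacobi symbol (65|341) = +1 (Zolotarev) agrees.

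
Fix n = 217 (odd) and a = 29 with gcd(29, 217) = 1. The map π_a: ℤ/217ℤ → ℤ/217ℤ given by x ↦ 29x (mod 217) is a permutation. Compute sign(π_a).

Orbit of 15 under x↦29x: [15, 1, 29, 190, 85, 78, 92]… (length divides ord_217(29)).
Cycle type of π: 10×21 + 1×7; total 28 cycles.
sign(π) = (−1)^{n − #cycles} = (−1)^{217−28} = (−1)^189 = -1.
(29|217)_J = -1 (Zolotarev's lemma cross-check).

-1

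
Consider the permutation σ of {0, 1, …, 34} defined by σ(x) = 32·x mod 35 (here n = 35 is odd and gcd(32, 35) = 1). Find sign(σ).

Trace 18: π^k(18) = [18, 16, 22, 4, 23, 1, 32] for k=0..6.
6 cycles of lengths [12, 12, 4, 3, 3, 1].
Σ(ℓ_i−1) = 35−6 = 29; sign = (−1)^29 = -1.
Via Zolotarev, sign(π_{32}) = (32|35) = -1.

-1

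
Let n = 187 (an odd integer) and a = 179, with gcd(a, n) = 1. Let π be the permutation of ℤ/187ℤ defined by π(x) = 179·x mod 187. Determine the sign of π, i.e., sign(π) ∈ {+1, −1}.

Orbit of 4 under x↦179x: [4, 155, 69, 9, 115, 15, 67]… (length divides ord_187(179)).
9 cycles of lengths [40, 40, 40, 40, 8, 8, 5, 5, 1].
n − c = 187 − 9 = 178; sign = (−1)^178 = +1.

+1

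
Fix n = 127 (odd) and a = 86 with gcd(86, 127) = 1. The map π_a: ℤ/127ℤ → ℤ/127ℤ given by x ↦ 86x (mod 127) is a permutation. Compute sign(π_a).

-1

Trace 85: π^k(85) = [85, 71, 10, 98, 46, 19, 110] for k=0..6.
Decompose π into cycles: lengths [126, 1] (2 cycles, including the fixed point 0).
sign(π) = (−1)^{n − #cycles} = (−1)^{127−2} = (−1)^125 = -1.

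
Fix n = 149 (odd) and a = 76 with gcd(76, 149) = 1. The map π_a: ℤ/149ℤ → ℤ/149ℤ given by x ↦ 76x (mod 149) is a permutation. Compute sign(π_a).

Orbit of 9 under x↦76x: [9, 88, 132, 49, 148, 73, 35]… (length divides ord_149(76)).
Cycle lengths of π_76 on ℤ/149ℤ: [74, 74, 1]; 3 cycles in total.
sign(π) = (−1)^{n − #cycles} = (−1)^{149−3} = (−1)^146 = +1.
The Jacobi symbol (76|149) = +1 (Zolotarev) agrees.

+1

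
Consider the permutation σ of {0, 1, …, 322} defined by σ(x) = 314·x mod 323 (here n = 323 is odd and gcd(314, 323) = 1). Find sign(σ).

Trace 240: π^k(240) = [240, 101, 60, 106, 15, 188, 246] for k=0..6.
π_314 has 8 disjoint cycles with lengths [72, 72, 72, 72, 18, 8, 8, 1] on {0,…,322}.
n − c = 323 − 8 = 315; sign = (−1)^315 = -1.

-1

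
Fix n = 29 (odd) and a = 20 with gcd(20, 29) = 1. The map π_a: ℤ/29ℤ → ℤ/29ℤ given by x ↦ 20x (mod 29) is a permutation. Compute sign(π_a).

+1

Start at x=24: 24 → 16 → 1 → 20 → 23 → 25 → 7 → 24 (one orbit).
Decompose π into cycles: lengths [7, 7, 7, 7, 1] (5 cycles, including the fixed point 0).
sign(π) = (−1)^{n − #cycles} = (−1)^{29−5} = (−1)^24 = +1.
The Jacobi symbol (20|29) = +1 (Zolotarev) agrees.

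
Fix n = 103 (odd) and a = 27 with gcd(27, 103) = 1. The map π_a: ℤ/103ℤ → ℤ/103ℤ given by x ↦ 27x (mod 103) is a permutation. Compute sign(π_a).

Trace 93: π^k(93) = [93, 39, 23, 3, 81, 24, 30] for k=0..6.
4 cycles of lengths [34, 34, 34, 1].
Σ(ℓ_i−1) = 103−4 = 99; sign = (−1)^99 = -1.

-1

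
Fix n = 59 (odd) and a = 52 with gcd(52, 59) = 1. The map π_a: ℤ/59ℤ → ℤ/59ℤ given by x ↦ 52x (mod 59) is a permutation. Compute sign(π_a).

-1

Start at x=22: 22 → 23 → 16 → 6 → 17 → 58 → 7 → … (one orbit).
2 cycles of lengths [58, 1].
59 − 2 = 57 transpositions; sign(π) = (−1)^57 = -1.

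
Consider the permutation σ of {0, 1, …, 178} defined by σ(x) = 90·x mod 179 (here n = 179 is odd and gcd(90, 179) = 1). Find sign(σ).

Trace 136: π^k(136) = [136, 68, 34, 17, 98, 49, 114] for k=0..6.
π_90 has 2 disjoint cycles with lengths [178, 1] on {0,…,178}.
sign(π) = (−1)^{n − #cycles} = (−1)^{179−2} = (−1)^177 = -1.
Check: (90/179) = -1 by Zolotarev.

-1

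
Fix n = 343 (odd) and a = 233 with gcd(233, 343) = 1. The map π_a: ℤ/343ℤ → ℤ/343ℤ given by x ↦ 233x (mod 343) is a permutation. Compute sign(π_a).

Start at x=106: 106 → 2 → 123 → 190 → 23 → 214 → 127 → … (one orbit).
Decompose π into cycles: lengths [147, 147, 21, 21, 3, 3, 1] (7 cycles, including the fixed point 0).
343 − 7 = 336 transpositions; sign(π) = (−1)^336 = +1.
The Jacobi symbol (233|343) = +1 (Zolotarev) agrees.

+1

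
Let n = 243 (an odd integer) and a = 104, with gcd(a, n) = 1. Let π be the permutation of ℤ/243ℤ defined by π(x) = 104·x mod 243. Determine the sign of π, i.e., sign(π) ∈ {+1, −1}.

Start at x=79: 79 → 197 → 76 → 128 → 190 → 77 → 232 → … (one orbit).
Cycle lengths of π_104 on ℤ/243ℤ: [162, 54, 18, 6, 2, 1]; 6 cycles in total.
6 cycles on 243: each ℓ→(−1)^(ℓ−1), product (−1)^237 = -1.
Check: (104/243) = -1 by Zolotarev.

-1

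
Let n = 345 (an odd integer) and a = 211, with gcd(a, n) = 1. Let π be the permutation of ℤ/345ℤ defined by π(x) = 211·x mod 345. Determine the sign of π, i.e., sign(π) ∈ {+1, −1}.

+1

Start at x=331: 331 → 151 → 121 → 1 → 211 → 16 → 271 → … (one orbit).
Decompose π into cycles: lengths [11, 11, 11, 11, 11, 11, 11, 11, 11, 11, 11, 11, 11, 11, 11, 11, 11, 11, 11, 11, 11, 11, 11, 11, 11, 11, 11, 11, 11, 11, 1, 1, 1, 1, 1, 1, 1, 1, 1, 1, 1, 1, 1, 1, 1] (45 cycles, including the fixed point 0).
Σ(ℓ_i−1) = 345−45 = 300; sign = (−1)^300 = +1.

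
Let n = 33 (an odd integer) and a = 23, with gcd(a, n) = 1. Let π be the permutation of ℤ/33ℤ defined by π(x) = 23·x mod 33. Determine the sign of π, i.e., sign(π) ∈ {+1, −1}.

Orbit of 23 under x↦23x: [23, 1]… (length divides ord_33(23)).
The orbit structure of x ↦ 23x mod 33: 22 orbits of sizes [2, 2, 2, 2, 2, 2, 2, 2, 2, 2, 2, 1, 1, 1, 1, 1, 1, 1, 1, 1, 1, 1].
n − c = 33 − 22 = 11; sign = (−1)^11 = -1.
Check: (23/33) = -1 by Zolotarev.

-1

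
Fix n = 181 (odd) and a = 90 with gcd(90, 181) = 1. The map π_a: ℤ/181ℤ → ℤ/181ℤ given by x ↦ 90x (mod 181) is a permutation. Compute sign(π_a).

Trace 81: π^k(81) = [81, 50, 156, 103, 39, 71, 55] for k=0..6.
The orbit structure of x ↦ 90x mod 181: 2 orbits of sizes [180, 1].
sign(π) = (−1)^{n − #cycles} = (−1)^{181−2} = (−1)^179 = -1.

-1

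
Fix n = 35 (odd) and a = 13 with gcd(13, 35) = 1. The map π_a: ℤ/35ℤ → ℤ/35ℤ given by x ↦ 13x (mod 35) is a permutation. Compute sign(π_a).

Start at x=27: 27 → 1 → 13 → 29 → 27 (one orbit).
The orbit structure of x ↦ 13x mod 35: 11 orbits of sizes [4, 4, 4, 4, 4, 4, 4, 2, 2, 2, 1].
11 cycles on 35: each ℓ→(−1)^(ℓ−1), product (−1)^24 = +1.
The Jacobi symbol (13|35) = +1 (Zolotarev) agrees.

+1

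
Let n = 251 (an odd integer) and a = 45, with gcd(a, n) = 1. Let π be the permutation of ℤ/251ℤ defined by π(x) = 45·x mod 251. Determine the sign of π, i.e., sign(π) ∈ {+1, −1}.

Orbit of 39 under x↦45x: [39, 249, 161, 217, 227, 175, 94]… (length divides ord_251(45)).
Cycle lengths of π_45 on ℤ/251ℤ: [125, 125, 1]; 3 cycles in total.
Σ(ℓ_i−1) = 251−3 = 248; sign = (−1)^248 = +1.

+1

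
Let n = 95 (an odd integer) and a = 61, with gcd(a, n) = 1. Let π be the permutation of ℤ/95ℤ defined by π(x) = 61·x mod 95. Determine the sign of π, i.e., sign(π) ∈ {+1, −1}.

+1

Start at x=11: 11 → 6 → 81 → 1 → 61 → 16 → 26 → … (one orbit).
15 cycles of lengths [9, 9, 9, 9, 9, 9, 9, 9, 9, 9, 1, 1, 1, 1, 1].
95 − 15 = 80 transpositions; sign(π) = (−1)^80 = +1.
Zolotarev: (61|95) = +1, matching the cycle-count sign.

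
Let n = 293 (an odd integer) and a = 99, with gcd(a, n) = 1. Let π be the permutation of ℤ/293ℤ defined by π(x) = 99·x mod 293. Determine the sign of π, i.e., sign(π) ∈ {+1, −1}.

-1

Orbit of 186 under x↦99x: [186, 248, 233, 213, 284, 281, 277]… (length divides ord_293(99)).
Cycle type of π: 292 + 1; total 2 cycles.
2 cycles on 293: each ℓ→(−1)^(ℓ−1), product (−1)^291 = -1.
(99|293)_J = -1 (Zolotarev's lemma cross-check).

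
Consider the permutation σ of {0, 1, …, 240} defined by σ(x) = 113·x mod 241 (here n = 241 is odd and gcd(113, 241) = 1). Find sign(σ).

+1

Start at x=60: 60 → 32 → 1 → 113 → 237 → 30 → 16 → … (one orbit).
Cycle type of π: 24×10 + 1; total 11 cycles.
With 11 cycles on 241 points, sign = (−1)^{241−11} = +1.
Check: (113/241) = +1 by Zolotarev.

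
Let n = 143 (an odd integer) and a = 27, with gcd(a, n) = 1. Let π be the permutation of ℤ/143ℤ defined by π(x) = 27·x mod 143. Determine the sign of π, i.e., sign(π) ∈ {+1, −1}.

Orbit of 1 under x↦27x: [1, 27, 14, 92, 53]… (length divides ord_143(27)).
π_27 has 39 disjoint cycles with lengths [5, 5, 5, 5, 5, 5, 5, 5, 5, 5, 5, 5, 5, 5, 5, 5, 5, 5, 5, 5, 5, 5, 5, 5, 5, 5, 1, 1, 1, 1, 1, 1, 1, 1, 1, 1, 1, 1, 1] on {0,…,142}.
sign(π) = (−1)^{n − #cycles} = (−1)^{143−39} = (−1)^104 = +1.
Zolotarev: (27|143) = +1, matching the cycle-count sign.

+1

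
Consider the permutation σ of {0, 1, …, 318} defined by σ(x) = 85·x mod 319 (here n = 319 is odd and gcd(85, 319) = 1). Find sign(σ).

Start at x=46: 46 → 82 → 271 → 67 → 272 → 152 → 160 → … (one orbit).
The orbit structure of x ↦ 85x mod 319: 5 orbits of sizes [140, 140, 28, 10, 1].
sign(π) = (−1)^{n − #cycles} = (−1)^{319−5} = (−1)^314 = +1.
The Jacobi symbol (85|319) = +1 (Zolotarev) agrees.

+1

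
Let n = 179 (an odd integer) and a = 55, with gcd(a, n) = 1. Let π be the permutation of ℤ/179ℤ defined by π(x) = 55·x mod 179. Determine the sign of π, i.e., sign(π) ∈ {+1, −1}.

Trace 153: π^k(153) = [153, 2, 110, 143, 168, 111, 19] for k=0..6.
The orbit structure of x ↦ 55x mod 179: 2 orbits of sizes [178, 1].
sign(π) = (−1)^{n − #cycles} = (−1)^{179−2} = (−1)^177 = -1.
Zolotarev: (55|179) = -1, matching the cycle-count sign.

-1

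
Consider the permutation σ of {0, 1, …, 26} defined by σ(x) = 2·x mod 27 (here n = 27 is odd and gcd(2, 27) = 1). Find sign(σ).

-1

Trace 2: π^k(2) = [2, 4, 8, 16, 5, 10, 20] for k=0..6.
π_2 has 4 disjoint cycles with lengths [18, 6, 2, 1] on {0,…,26}.
With 4 cycles on 27 points, sign = (−1)^{27−4} = -1.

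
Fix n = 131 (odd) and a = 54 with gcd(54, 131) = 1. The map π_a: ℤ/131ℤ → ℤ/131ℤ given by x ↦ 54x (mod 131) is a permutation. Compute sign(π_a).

-1

Orbit of 65 under x↦54x: [65, 104, 114, 130, 77, 97, 129]… (length divides ord_131(54)).
π_54 has 2 disjoint cycles with lengths [130, 1] on {0,…,130}.
131 − 2 = 129 transpositions; sign(π) = (−1)^129 = -1.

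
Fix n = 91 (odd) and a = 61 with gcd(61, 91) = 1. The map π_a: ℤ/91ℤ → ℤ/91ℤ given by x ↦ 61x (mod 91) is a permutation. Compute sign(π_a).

Start at x=1: 1 → 61 → 81 → 27 → 9 → 3 → 1 (one orbit).
The orbit structure of x ↦ 61x mod 91: 18 orbits of sizes [6, 6, 6, 6, 6, 6, 6, 6, 6, 6, 6, 6, 6, 3, 3, 3, 3, 1].
n − c = 91 − 18 = 73; sign = (−1)^73 = -1.

-1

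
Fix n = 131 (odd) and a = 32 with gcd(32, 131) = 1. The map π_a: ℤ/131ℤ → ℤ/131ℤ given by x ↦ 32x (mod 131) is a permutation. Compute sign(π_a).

Trace 130: π^k(130) = [130, 99, 24, 113, 79, 39, 69] for k=0..6.
Cycle type of π: 26×5 + 1; total 6 cycles.
6 cycles on 131: each ℓ→(−1)^(ℓ−1), product (−1)^125 = -1.
Via Zolotarev, sign(π_{32}) = (32|131) = -1.

-1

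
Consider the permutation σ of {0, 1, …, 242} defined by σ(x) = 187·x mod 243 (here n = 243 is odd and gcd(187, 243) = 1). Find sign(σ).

Trace 106: π^k(106) = [106, 139, 235, 205, 184, 145, 142] for k=0..6.
11 cycles of lengths [81, 81, 27, 27, 9, 9, 3, 3, 1, 1, 1].
With 11 cycles on 243 points, sign = (−1)^{243−11} = +1.
Check: (187/243) = +1 by Zolotarev.

+1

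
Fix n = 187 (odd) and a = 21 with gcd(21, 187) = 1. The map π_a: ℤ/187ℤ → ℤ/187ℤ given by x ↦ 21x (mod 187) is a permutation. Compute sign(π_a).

-1

Orbit of 1 under x↦21x: [1, 21, 67, 98]… (length divides ord_187(21)).
Cycle type of π: 4×44 + 2×5 + 1; total 50 cycles.
With 50 cycles on 187 points, sign = (−1)^{187−50} = -1.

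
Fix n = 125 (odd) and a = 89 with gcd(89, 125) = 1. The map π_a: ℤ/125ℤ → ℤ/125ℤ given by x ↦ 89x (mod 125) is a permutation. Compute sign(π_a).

Start at x=94: 94 → 116 → 74 → 86 → 29 → 81 → 84 → … (one orbit).
Cycle lengths of π_89 on ℤ/125ℤ: [50, 50, 10, 10, 2, 2, 1]; 7 cycles in total.
Σ(ℓ_i−1) = 125−7 = 118; sign = (−1)^118 = +1.
Check: (89/125) = +1 by Zolotarev.

+1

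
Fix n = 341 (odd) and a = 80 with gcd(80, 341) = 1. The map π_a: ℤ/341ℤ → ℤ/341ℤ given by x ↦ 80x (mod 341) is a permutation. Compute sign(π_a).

+1

Start at x=9: 9 → 38 → 312 → 67 → 245 → 163 → 82 → … (one orbit).
The orbit structure of x ↦ 80x mod 341: 25 orbits of sizes [15, 15, 15, 15, 15, 15, 15, 15, 15, 15, 15, 15, 15, 15, 15, 15, 15, 15, 15, 15, 15, 15, 5, 5, 1].
n − c = 341 − 25 = 316; sign = (−1)^316 = +1.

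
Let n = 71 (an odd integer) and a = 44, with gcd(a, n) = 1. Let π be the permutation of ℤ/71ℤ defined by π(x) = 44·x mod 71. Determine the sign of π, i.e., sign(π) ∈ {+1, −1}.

-1

Start at x=26: 26 → 8 → 68 → 10 → 14 → 48 → 53 → … (one orbit).
Decompose π into cycles: lengths [70, 1] (2 cycles, including the fixed point 0).
2 cycles on 71: each ℓ→(−1)^(ℓ−1), product (−1)^69 = -1.
Zolotarev: (44|71) = -1, matching the cycle-count sign.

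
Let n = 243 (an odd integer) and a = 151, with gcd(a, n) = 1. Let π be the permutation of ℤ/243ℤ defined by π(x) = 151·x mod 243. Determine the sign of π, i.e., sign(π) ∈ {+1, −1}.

+1

Start at x=40: 40 → 208 → 61 → 220 → 172 → 214 → 238 → … (one orbit).
11 cycles of lengths [81, 81, 27, 27, 9, 9, 3, 3, 1, 1, 1].
11 cycles on 243: each ℓ→(−1)^(ℓ−1), product (−1)^232 = +1.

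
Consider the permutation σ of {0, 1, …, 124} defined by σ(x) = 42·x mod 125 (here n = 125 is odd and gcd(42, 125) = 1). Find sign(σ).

-1

Orbit of 63 under x↦42x: [63, 21, 7, 44, 98, 116, 122]… (length divides ord_125(42)).
4 cycles of lengths [100, 20, 4, 1].
n − c = 125 − 4 = 121; sign = (−1)^121 = -1.
The Jacobi symbol (42|125) = -1 (Zolotarev) agrees.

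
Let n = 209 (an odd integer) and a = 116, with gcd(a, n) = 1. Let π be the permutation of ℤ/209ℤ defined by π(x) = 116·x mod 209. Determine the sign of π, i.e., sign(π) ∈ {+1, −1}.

+1

Start at x=80: 80 → 84 → 130 → 32 → 159 → 52 → 180 → … (one orbit).
π_116 has 5 disjoint cycles with lengths [90, 90, 18, 10, 1] on {0,…,208}.
With 5 cycles on 209 points, sign = (−1)^{209−5} = +1.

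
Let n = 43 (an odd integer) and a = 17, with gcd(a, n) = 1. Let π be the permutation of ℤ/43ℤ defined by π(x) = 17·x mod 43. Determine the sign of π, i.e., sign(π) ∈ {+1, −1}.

+1

Start at x=17: 17 → 31 → 11 → 15 → 40 → 35 → 36 → … (one orbit).
π_17 has 3 disjoint cycles with lengths [21, 21, 1] on {0,…,42}.
Σ(ℓ_i−1) = 43−3 = 40; sign = (−1)^40 = +1.
Via Zolotarev, sign(π_{17}) = (17|43) = +1.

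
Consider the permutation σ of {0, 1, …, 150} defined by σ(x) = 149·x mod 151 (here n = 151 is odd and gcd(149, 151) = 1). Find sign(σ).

Orbit of 64 under x↦149x: [64, 23, 105, 92, 118, 66, 19]… (length divides ord_151(149)).
The orbit structure of x ↦ 149x mod 151: 6 orbits of sizes [30, 30, 30, 30, 30, 1].
sign(π) = (−1)^{n − #cycles} = (−1)^{151−6} = (−1)^145 = -1.
Check: (149/151) = -1 by Zolotarev.

-1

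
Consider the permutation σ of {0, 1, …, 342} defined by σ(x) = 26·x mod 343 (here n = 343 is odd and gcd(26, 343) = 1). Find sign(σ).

Trace 60: π^k(60) = [60, 188, 86, 178, 169, 278, 25] for k=0..6.
π_26 has 4 disjoint cycles with lengths [294, 42, 6, 1] on {0,…,342}.
sign(π) = (−1)^{n − #cycles} = (−1)^{343−4} = (−1)^339 = -1.

-1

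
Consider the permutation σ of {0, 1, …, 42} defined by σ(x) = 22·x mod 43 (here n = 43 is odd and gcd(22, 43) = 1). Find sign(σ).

-1

Orbit of 39 under x↦22x: [39, 41, 42, 21, 32, 16, 8]… (length divides ord_43(22)).
Decompose π into cycles: lengths [14, 14, 14, 1] (4 cycles, including the fixed point 0).
sign(π) = (−1)^{n − #cycles} = (−1)^{43−4} = (−1)^39 = -1.
(22|43)_J = -1 (Zolotarev's lemma cross-check).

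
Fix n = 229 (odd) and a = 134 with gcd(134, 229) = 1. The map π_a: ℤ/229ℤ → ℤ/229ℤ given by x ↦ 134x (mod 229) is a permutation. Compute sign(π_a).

+1

Trace 94: π^k(94) = [94, 1, 134] for k=0..2.
Cycle lengths of π_134 on ℤ/229ℤ: [3, 3, 3, 3, 3, 3, 3, 3, 3, 3, 3, 3, 3, 3, 3, 3, 3, 3, 3, 3, 3, 3, 3, 3, 3, 3, 3, 3, 3, 3, 3, 3, 3, 3, 3, 3, 3, 3, 3, 3, 3, 3, 3, 3, 3, 3, 3, 3, 3, 3, 3, 3, 3, 3, 3, 3, 3, 3, 3, 3, 3, 3, 3, 3, 3, 3, 3, 3, 3, 3, 3, 3, 3, 3, 3, 3, 1]; 77 cycles in total.
With 77 cycles on 229 points, sign = (−1)^{229−77} = +1.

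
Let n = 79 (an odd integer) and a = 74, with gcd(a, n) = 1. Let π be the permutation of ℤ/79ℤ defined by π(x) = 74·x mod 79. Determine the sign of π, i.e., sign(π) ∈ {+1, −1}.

Trace 21: π^k(21) = [21, 53, 51, 61, 11, 24, 38] for k=0..6.
Cycle type of π: 78 + 1; total 2 cycles.
79 − 2 = 77 transpositions; sign(π) = (−1)^77 = -1.
Zolotarev: (74|79) = -1, matching the cycle-count sign.

-1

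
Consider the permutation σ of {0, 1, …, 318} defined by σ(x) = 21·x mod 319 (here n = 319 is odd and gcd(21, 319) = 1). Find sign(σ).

Trace 21: π^k(21) = [21, 122, 10, 210, 263, 100, 186] for k=0..6.
π_21 has 17 disjoint cycles with lengths [28, 28, 28, 28, 28, 28, 28, 28, 28, 28, 28, 2, 2, 2, 2, 2, 1] on {0,…,318}.
Σ(ℓ_i−1) = 319−17 = 302; sign = (−1)^302 = +1.

+1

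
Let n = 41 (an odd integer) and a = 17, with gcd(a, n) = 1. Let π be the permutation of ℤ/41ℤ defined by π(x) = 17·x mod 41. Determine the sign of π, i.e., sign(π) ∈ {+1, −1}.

-1

Trace 21: π^k(21) = [21, 29, 1, 17, 2, 34, 4] for k=0..6.
The orbit structure of x ↦ 17x mod 41: 2 orbits of sizes [40, 1].
With 2 cycles on 41 points, sign = (−1)^{41−2} = -1.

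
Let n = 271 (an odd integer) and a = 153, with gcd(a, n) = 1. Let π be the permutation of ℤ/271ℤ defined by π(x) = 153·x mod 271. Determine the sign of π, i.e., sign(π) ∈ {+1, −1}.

Orbit of 206 under x↦153x: [206, 82, 80, 45, 110, 28, 219]… (length divides ord_271(153)).
3 cycles of lengths [135, 135, 1].
With 3 cycles on 271 points, sign = (−1)^{271−3} = +1.
The Jacobi symbol (153|271) = +1 (Zolotarev) agrees.

+1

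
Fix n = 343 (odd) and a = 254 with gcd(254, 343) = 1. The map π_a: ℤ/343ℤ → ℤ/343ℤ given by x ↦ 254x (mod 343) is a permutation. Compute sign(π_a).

+1

Start at x=270: 270 → 323 → 65 → 46 → 22 → 100 → 18 → … (one orbit).
Cycle lengths of π_254 on ℤ/343ℤ: [147, 147, 21, 21, 3, 3, 1]; 7 cycles in total.
Σ(ℓ_i−1) = 343−7 = 336; sign = (−1)^336 = +1.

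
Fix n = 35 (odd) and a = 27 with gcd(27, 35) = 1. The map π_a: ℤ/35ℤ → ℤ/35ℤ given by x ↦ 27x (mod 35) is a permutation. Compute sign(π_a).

Orbit of 29 under x↦27x: [29, 13, 1, 27]… (length divides ord_35(27)).
Decompose π into cycles: lengths [4, 4, 4, 4, 4, 4, 4, 2, 2, 2, 1] (11 cycles, including the fixed point 0).
sign(π) = (−1)^{n − #cycles} = (−1)^{35−11} = (−1)^24 = +1.
Zolotarev: (27|35) = +1, matching the cycle-count sign.

+1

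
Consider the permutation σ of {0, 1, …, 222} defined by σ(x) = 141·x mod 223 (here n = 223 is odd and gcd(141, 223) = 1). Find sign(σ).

Orbit of 32 under x↦141x: [32, 52, 196, 207, 197, 125, 8]… (length divides ord_223(141)).
Decompose π into cycles: lengths [74, 74, 74, 1] (4 cycles, including the fixed point 0).
With 4 cycles on 223 points, sign = (−1)^{223−4} = -1.
Check: (141/223) = -1 by Zolotarev.

-1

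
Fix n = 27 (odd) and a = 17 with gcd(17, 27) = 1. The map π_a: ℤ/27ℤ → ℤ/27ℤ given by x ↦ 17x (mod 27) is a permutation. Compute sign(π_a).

-1

Start at x=8: 8 → 1 → 17 → 19 → 26 → 10 → 8 (one orbit).
The orbit structure of x ↦ 17x mod 27: 8 orbits of sizes [6, 6, 6, 2, 2, 2, 2, 1].
With 8 cycles on 27 points, sign = (−1)^{27−8} = -1.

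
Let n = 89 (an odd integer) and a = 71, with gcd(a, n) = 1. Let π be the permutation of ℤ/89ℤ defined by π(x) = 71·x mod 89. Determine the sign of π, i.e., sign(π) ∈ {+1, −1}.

Orbit of 20 under x↦71x: [20, 85, 72, 39, 10, 87, 36]… (length divides ord_89(71)).
3 cycles of lengths [44, 44, 1].
Σ(ℓ_i−1) = 89−3 = 86; sign = (−1)^86 = +1.
(71|89)_J = +1 (Zolotarev's lemma cross-check).

+1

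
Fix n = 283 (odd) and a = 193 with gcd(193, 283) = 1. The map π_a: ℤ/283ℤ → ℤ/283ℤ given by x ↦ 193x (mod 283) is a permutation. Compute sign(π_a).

Trace 103: π^k(103) = [103, 69, 16, 258, 269, 128, 83] for k=0..6.
2 cycles of lengths [282, 1].
2 cycles on 283: each ℓ→(−1)^(ℓ−1), product (−1)^281 = -1.

-1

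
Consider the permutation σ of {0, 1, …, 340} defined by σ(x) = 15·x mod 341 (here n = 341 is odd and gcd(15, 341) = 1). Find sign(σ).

-1

Start at x=15: 15 → 225 → 306 → 157 → 309 → 202 → 302 → … (one orbit).
Cycle type of π: 10×33 + 5×2 + 1; total 36 cycles.
36 cycles on 341: each ℓ→(−1)^(ℓ−1), product (−1)^305 = -1.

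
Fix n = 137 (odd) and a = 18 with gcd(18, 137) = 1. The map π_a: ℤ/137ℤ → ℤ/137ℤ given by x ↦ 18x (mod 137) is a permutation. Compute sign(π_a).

+1

Orbit of 59 under x↦18x: [59, 103, 73, 81, 88, 77, 16]… (length divides ord_137(18)).
Decompose π into cycles: lengths [34, 34, 34, 34, 1] (5 cycles, including the fixed point 0).
Σ(ℓ_i−1) = 137−5 = 132; sign = (−1)^132 = +1.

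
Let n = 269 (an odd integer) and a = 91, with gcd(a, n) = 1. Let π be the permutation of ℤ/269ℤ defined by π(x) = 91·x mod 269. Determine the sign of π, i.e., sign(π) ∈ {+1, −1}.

-1

Orbit of 229 under x↦91x: [229, 126, 168, 224, 209, 189, 252]… (length divides ord_269(91)).
Cycle lengths of π_91 on ℤ/269ℤ: [268, 1]; 2 cycles in total.
269 − 2 = 267 transpositions; sign(π) = (−1)^267 = -1.
Via Zolotarev, sign(π_{91}) = (91|269) = -1.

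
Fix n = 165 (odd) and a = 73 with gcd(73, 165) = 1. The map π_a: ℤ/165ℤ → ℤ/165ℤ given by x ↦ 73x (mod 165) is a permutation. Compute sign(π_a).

Start at x=142: 142 → 136 → 28 → 64 → 52 → 1 → 73 → … (one orbit).
15 cycles of lengths [20, 20, 20, 20, 20, 20, 10, 10, 10, 4, 4, 4, 1, 1, 1].
n − c = 165 − 15 = 150; sign = (−1)^150 = +1.

+1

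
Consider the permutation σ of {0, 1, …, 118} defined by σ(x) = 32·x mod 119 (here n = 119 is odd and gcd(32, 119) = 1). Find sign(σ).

+1

Orbit of 86 under x↦32x: [86, 15, 4, 9, 50, 53, 30]… (length divides ord_119(32)).
9 cycles of lengths [24, 24, 24, 24, 8, 8, 3, 3, 1].
Σ(ℓ_i−1) = 119−9 = 110; sign = (−1)^110 = +1.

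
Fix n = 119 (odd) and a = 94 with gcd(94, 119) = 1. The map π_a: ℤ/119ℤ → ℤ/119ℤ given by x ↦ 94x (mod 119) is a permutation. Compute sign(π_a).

Start at x=19: 19 → 1 → 94 → 30 → 83 → 67 → 110 → … (one orbit).
π_94 has 8 disjoint cycles with lengths [24, 24, 24, 24, 8, 8, 6, 1] on {0,…,118}.
With 8 cycles on 119 points, sign = (−1)^{119−8} = -1.
The Jacobi symbol (94|119) = -1 (Zolotarev) agrees.

-1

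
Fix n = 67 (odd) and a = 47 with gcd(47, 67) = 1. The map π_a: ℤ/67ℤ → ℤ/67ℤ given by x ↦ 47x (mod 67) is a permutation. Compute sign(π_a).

Trace 19: π^k(19) = [19, 22, 29, 23, 9, 21, 49] for k=0..6.
π_47 has 3 disjoint cycles with lengths [33, 33, 1] on {0,…,66}.
3 cycles on 67: each ℓ→(−1)^(ℓ−1), product (−1)^64 = +1.

+1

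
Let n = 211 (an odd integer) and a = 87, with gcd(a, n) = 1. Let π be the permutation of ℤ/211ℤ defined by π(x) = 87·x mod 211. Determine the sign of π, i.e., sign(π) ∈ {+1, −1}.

Start at x=171: 171 → 107 → 25 → 65 → 169 → 144 → 79 → … (one orbit).
Decompose π into cycles: lengths [35, 35, 35, 35, 35, 35, 1] (7 cycles, including the fixed point 0).
Σ(ℓ_i−1) = 211−7 = 204; sign = (−1)^204 = +1.
Zolotarev: (87|211) = +1, matching the cycle-count sign.

+1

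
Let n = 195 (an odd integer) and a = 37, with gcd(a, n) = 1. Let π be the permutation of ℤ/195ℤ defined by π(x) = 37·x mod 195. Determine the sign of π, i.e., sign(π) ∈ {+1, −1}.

Trace 61: π^k(61) = [61, 112, 49, 58, 1, 37, 4] for k=0..6.
The orbit structure of x ↦ 37x mod 195: 21 orbits of sizes [12, 12, 12, 12, 12, 12, 12, 12, 12, 12, 12, 12, 12, 12, 12, 4, 4, 4, 1, 1, 1].
195 − 21 = 174 transpositions; sign(π) = (−1)^174 = +1.
Check: (37/195) = +1 by Zolotarev.

+1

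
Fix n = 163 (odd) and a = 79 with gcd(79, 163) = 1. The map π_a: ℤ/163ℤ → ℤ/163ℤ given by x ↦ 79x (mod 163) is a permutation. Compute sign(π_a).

-1

Trace 114: π^k(114) = [114, 41, 142, 134, 154, 104, 66] for k=0..6.
π_79 has 2 disjoint cycles with lengths [162, 1] on {0,…,162}.
sign(π) = (−1)^{n − #cycles} = (−1)^{163−2} = (−1)^161 = -1.
Zolotarev: (79|163) = -1, matching the cycle-count sign.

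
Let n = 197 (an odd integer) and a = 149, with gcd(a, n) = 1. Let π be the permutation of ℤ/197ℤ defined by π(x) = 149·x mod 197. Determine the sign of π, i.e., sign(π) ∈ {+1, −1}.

Trace 134: π^k(134) = [134, 69, 37, 194, 144, 180, 28] for k=0..6.
π_149 has 2 disjoint cycles with lengths [196, 1] on {0,…,196}.
2 cycles on 197: each ℓ→(−1)^(ℓ−1), product (−1)^195 = -1.
Check: (149/197) = -1 by Zolotarev.

-1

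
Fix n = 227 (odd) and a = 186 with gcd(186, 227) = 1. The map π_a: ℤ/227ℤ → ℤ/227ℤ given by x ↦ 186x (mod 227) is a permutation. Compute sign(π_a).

Trace 144: π^k(144) = [144, 225, 82, 43, 53, 97, 109] for k=0..6.
Cycle type of π: 113×2 + 1; total 3 cycles.
227 − 3 = 224 transpositions; sign(π) = (−1)^224 = +1.
Zolotarev: (186|227) = +1, matching the cycle-count sign.

+1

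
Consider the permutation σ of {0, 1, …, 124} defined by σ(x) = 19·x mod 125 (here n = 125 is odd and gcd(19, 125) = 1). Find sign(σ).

+1

Orbit of 51 under x↦19x: [51, 94, 36, 59, 121, 49, 56]… (length divides ord_125(19)).
7 cycles of lengths [50, 50, 10, 10, 2, 2, 1].
Σ(ℓ_i−1) = 125−7 = 118; sign = (−1)^118 = +1.
The Jacobi symbol (19|125) = +1 (Zolotarev) agrees.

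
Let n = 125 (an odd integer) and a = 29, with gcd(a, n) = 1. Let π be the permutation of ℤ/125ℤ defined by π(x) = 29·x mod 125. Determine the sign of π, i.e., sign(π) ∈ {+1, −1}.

Start at x=106: 106 → 74 → 21 → 109 → 36 → 44 → 26 → … (one orbit).
The orbit structure of x ↦ 29x mod 125: 7 orbits of sizes [50, 50, 10, 10, 2, 2, 1].
With 7 cycles on 125 points, sign = (−1)^{125−7} = +1.
Zolotarev: (29|125) = +1, matching the cycle-count sign.

+1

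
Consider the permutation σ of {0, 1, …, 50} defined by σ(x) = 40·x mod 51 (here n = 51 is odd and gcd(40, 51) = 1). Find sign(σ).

-1

Orbit of 25 under x↦40x: [25, 31, 16, 28, 49, 22, 13]… (length divides ord_51(40)).
Cycle type of π: 16×3 + 1×3; total 6 cycles.
Σ(ℓ_i−1) = 51−6 = 45; sign = (−1)^45 = -1.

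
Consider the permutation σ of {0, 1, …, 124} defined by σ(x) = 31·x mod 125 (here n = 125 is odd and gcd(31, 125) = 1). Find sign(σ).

Start at x=91: 91 → 71 → 76 → 106 → 36 → 116 → 96 → … (one orbit).
π_31 has 13 disjoint cycles with lengths [25, 25, 25, 25, 5, 5, 5, 5, 1, 1, 1, 1, 1] on {0,…,124}.
n − c = 125 − 13 = 112; sign = (−1)^112 = +1.

+1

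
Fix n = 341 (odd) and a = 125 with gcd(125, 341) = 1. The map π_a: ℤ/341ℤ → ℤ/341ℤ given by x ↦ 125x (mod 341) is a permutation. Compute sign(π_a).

Orbit of 1 under x↦125x: [1, 125, 280, 218, 311]… (length divides ord_341(125)).
Decompose π into cycles: lengths [5, 5, 5, 5, 5, 5, 5, 5, 5, 5, 5, 5, 5, 5, 5, 5, 5, 5, 5, 5, 5, 5, 5, 5, 5, 5, 5, 5, 5, 5, 5, 5, 5, 5, 5, 5, 5, 5, 5, 5, 5, 5, 5, 5, 5, 5, 5, 5, 5, 5, 5, 5, 5, 5, 5, 5, 5, 5, 5, 5, 5, 5, 1, 1, 1, 1, 1, 1, 1, 1, 1, 1, 1, 1, 1, 1, 1, 1, 1, 1, 1, 1, 1, 1, 1, 1, 1, 1, 1, 1, 1, 1, 1] (93 cycles, including the fixed point 0).
With 93 cycles on 341 points, sign = (−1)^{341−93} = +1.
Via Zolotarev, sign(π_{125}) = (125|341) = +1.

+1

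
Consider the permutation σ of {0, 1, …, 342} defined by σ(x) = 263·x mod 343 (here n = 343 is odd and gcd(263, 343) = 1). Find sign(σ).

+1

Start at x=275: 275 → 295 → 67 → 128 → 50 → 116 → 324 → … (one orbit).
π_263 has 31 disjoint cycles with lengths [21, 21, 21, 21, 21, 21, 21, 21, 21, 21, 21, 21, 21, 21, 3, 3, 3, 3, 3, 3, 3, 3, 3, 3, 3, 3, 3, 3, 3, 3, 1] on {0,…,342}.
Σ(ℓ_i−1) = 343−31 = 312; sign = (−1)^312 = +1.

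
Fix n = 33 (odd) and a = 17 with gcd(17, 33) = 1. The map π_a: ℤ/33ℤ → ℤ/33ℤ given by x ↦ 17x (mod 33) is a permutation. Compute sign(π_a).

Orbit of 1 under x↦17x: [1, 17, 25, 29, 31, 32, 16]… (length divides ord_33(17)).
The orbit structure of x ↦ 17x mod 33: 5 orbits of sizes [10, 10, 10, 2, 1].
Σ(ℓ_i−1) = 33−5 = 28; sign = (−1)^28 = +1.

+1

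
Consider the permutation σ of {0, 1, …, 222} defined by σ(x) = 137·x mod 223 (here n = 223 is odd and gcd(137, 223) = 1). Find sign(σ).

-1

Orbit of 96 under x↦137x: [96, 218, 207, 38, 77, 68, 173]… (length divides ord_223(137)).
π_137 has 2 disjoint cycles with lengths [222, 1] on {0,…,222}.
sign(π) = (−1)^{n − #cycles} = (−1)^{223−2} = (−1)^221 = -1.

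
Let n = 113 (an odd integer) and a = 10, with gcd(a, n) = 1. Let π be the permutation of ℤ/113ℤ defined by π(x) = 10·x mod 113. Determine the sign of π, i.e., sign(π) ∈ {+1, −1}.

-1

Start at x=96: 96 → 56 → 108 → 63 → 65 → 85 → 59 → … (one orbit).
2 cycles of lengths [112, 1].
113 − 2 = 111 transpositions; sign(π) = (−1)^111 = -1.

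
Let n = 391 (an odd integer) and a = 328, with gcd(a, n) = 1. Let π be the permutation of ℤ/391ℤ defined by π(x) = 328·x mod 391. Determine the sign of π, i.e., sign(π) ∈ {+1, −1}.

Orbit of 2 under x↦328x: [2, 265, 118, 386, 315, 96, 208]… (length divides ord_391(328)).
The orbit structure of x ↦ 328x mod 391: 6 orbits of sizes [176, 176, 16, 11, 11, 1].
With 6 cycles on 391 points, sign = (−1)^{391−6} = -1.
Check: (328/391) = -1 by Zolotarev.

-1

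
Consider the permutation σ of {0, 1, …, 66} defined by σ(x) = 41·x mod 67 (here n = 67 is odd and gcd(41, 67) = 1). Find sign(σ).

-1

Trace 47: π^k(47) = [47, 51, 14, 38, 17, 27, 35] for k=0..6.
Decompose π into cycles: lengths [66, 1] (2 cycles, including the fixed point 0).
n − c = 67 − 2 = 65; sign = (−1)^65 = -1.
The Jacobi symbol (41|67) = -1 (Zolotarev) agrees.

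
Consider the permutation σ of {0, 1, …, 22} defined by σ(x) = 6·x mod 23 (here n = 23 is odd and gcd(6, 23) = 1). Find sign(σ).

+1

Trace 13: π^k(13) = [13, 9, 8, 2, 12, 3, 18] for k=0..6.
Cycle lengths of π_6 on ℤ/23ℤ: [11, 11, 1]; 3 cycles in total.
sign(π) = (−1)^{n − #cycles} = (−1)^{23−3} = (−1)^20 = +1.
Zolotarev: (6|23) = +1, matching the cycle-count sign.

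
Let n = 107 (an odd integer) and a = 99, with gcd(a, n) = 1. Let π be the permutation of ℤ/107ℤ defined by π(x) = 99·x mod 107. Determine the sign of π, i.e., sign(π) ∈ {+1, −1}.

+1

Trace 42: π^k(42) = [42, 92, 13, 3, 83, 85, 69] for k=0..6.
Cycle lengths of π_99 on ℤ/107ℤ: [53, 53, 1]; 3 cycles in total.
n − c = 107 − 3 = 104; sign = (−1)^104 = +1.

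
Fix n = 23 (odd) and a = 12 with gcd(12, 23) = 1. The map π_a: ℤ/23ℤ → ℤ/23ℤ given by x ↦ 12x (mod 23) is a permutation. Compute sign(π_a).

Trace 9: π^k(9) = [9, 16, 8, 4, 2, 1, 12] for k=0..6.
Cycle lengths of π_12 on ℤ/23ℤ: [11, 11, 1]; 3 cycles in total.
sign(π) = (−1)^{n − #cycles} = (−1)^{23−3} = (−1)^20 = +1.
The Jacobi symbol (12|23) = +1 (Zolotarev) agrees.

+1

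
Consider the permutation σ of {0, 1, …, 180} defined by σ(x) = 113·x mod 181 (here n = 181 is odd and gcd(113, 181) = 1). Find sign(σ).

-1

Trace 110: π^k(110) = [110, 122, 30, 132, 74, 36, 86] for k=0..6.
Decompose π into cycles: lengths [60, 60, 60, 1] (4 cycles, including the fixed point 0).
With 4 cycles on 181 points, sign = (−1)^{181−4} = -1.
The Jacobi symbol (113|181) = -1 (Zolotarev) agrees.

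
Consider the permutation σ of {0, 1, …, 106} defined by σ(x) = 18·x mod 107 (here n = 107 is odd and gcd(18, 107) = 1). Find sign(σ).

-1

Orbit of 24 under x↦18x: [24, 4, 72, 12, 2, 36, 6]… (length divides ord_107(18)).
π_18 has 2 disjoint cycles with lengths [106, 1] on {0,…,106}.
107 − 2 = 105 transpositions; sign(π) = (−1)^105 = -1.
(18|107)_J = -1 (Zolotarev's lemma cross-check).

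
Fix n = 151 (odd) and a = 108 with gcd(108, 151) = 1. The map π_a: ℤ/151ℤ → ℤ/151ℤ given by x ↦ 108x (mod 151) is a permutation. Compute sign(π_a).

Trace 144: π^k(144) = [144, 150, 43, 114, 81, 141, 128] for k=0..6.
Cycle type of π: 150 + 1; total 2 cycles.
sign(π) = (−1)^{n − #cycles} = (−1)^{151−2} = (−1)^149 = -1.

-1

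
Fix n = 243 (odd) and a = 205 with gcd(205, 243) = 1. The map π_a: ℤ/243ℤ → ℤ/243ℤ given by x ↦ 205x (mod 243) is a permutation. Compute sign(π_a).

Orbit of 79 under x↦205x: [79, 157, 109, 232, 175, 154, 223]… (length divides ord_243(205)).
Cycle type of π: 81×2 + 27×2 + 9×2 + 3×2 + 1×3; total 11 cycles.
n − c = 243 − 11 = 232; sign = (−1)^232 = +1.
The Jacobi symbol (205|243) = +1 (Zolotarev) agrees.

+1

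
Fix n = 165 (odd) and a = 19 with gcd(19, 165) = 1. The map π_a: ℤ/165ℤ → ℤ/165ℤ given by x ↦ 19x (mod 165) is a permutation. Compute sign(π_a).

-1

Trace 19: π^k(19) = [19, 31, 94, 136, 109, 91, 79] for k=0..6.
24 cycles of lengths [10, 10, 10, 10, 10, 10, 10, 10, 10, 10, 10, 10, 10, 10, 10, 2, 2, 2, 2, 2, 2, 1, 1, 1].
n − c = 165 − 24 = 141; sign = (−1)^141 = -1.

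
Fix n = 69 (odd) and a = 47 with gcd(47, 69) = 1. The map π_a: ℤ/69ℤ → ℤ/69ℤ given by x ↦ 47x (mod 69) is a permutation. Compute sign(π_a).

Trace 47: π^k(47) = [47, 1] for k=0..1.
Decompose π into cycles: lengths [2, 2, 2, 2, 2, 2, 2, 2, 2, 2, 2, 2, 2, 2, 2, 2, 2, 2, 2, 2, 2, 2, 2, 1, 1, 1, 1, 1, 1, 1, 1, 1, 1, 1, 1, 1, 1, 1, 1, 1, 1, 1, 1, 1, 1, 1] (46 cycles, including the fixed point 0).
n − c = 69 − 46 = 23; sign = (−1)^23 = -1.
(47|69)_J = -1 (Zolotarev's lemma cross-check).

-1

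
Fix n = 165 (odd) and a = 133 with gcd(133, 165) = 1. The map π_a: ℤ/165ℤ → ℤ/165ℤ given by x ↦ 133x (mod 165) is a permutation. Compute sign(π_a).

-1

Trace 133: π^k(133) = [133, 34, 67, 1] for k=0..3.
Cycle type of π: 4×33 + 1×33; total 66 cycles.
n − c = 165 − 66 = 99; sign = (−1)^99 = -1.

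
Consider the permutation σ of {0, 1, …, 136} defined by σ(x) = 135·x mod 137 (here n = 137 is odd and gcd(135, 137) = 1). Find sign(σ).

+1

Orbit of 123 under x↦135x: [123, 28, 81, 112, 50, 37, 63]… (length divides ord_137(135)).
π_135 has 3 disjoint cycles with lengths [68, 68, 1] on {0,…,136}.
3 cycles on 137: each ℓ→(−1)^(ℓ−1), product (−1)^134 = +1.
Check: (135/137) = +1 by Zolotarev.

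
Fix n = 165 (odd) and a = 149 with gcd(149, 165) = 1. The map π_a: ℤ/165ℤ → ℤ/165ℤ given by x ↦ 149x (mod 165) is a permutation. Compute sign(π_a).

+1

Start at x=91: 91 → 29 → 31 → 164 → 16 → 74 → 136 → … (one orbit).
23 cycles of lengths [10, 10, 10, 10, 10, 10, 10, 10, 10, 10, 10, 10, 10, 10, 10, 2, 2, 2, 2, 2, 2, 2, 1].
sign(π) = (−1)^{n − #cycles} = (−1)^{165−23} = (−1)^142 = +1.
The Jacobi symbol (149|165) = +1 (Zolotarev) agrees.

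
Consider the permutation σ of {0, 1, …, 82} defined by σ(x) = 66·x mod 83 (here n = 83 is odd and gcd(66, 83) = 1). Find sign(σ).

Orbit of 76 under x↦66x: [76, 36, 52, 29, 5, 81, 34]… (length divides ord_83(66)).
π_66 has 2 disjoint cycles with lengths [82, 1] on {0,…,82}.
2 cycles on 83: each ℓ→(−1)^(ℓ−1), product (−1)^81 = -1.
Zolotarev: (66|83) = -1, matching the cycle-count sign.

-1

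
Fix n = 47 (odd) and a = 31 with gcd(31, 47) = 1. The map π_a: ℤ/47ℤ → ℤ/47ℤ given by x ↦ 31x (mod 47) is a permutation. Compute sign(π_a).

-1

Orbit of 44 under x↦31x: [44, 1, 31, 21, 40, 18, 41]… (length divides ord_47(31)).
π_31 has 2 disjoint cycles with lengths [46, 1] on {0,…,46}.
With 2 cycles on 47 points, sign = (−1)^{47−2} = -1.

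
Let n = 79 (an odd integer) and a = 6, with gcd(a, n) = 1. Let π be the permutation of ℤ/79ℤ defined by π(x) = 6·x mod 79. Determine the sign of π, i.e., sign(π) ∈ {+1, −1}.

Orbit of 2 under x↦6x: [2, 12, 72, 37, 64, 68, 13]… (length divides ord_79(6)).
Cycle lengths of π_6 on ℤ/79ℤ: [78, 1]; 2 cycles in total.
Σ(ℓ_i−1) = 79−2 = 77; sign = (−1)^77 = -1.
Zolotarev: (6|79) = -1, matching the cycle-count sign.

-1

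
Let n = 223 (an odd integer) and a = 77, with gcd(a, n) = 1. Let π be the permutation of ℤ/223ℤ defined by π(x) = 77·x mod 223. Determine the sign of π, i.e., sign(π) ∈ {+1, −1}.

-1

Start at x=8: 8 → 170 → 156 → 193 → 143 → 84 → 1 → … (one orbit).
π_77 has 2 disjoint cycles with lengths [222, 1] on {0,…,222}.
sign(π) = (−1)^{n − #cycles} = (−1)^{223−2} = (−1)^221 = -1.
Zolotarev: (77|223) = -1, matching the cycle-count sign.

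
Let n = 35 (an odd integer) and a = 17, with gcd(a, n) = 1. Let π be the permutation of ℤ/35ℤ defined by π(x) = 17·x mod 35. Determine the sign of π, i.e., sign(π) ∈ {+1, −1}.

Trace 12: π^k(12) = [12, 29, 3, 16, 27, 4, 33] for k=0..6.
5 cycles of lengths [12, 12, 6, 4, 1].
Σ(ℓ_i−1) = 35−5 = 30; sign = (−1)^30 = +1.
(17|35)_J = +1 (Zolotarev's lemma cross-check).

+1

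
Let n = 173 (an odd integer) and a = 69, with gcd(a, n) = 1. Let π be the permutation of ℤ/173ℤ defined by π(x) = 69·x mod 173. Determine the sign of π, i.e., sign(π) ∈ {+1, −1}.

-1

Start at x=126: 126 → 44 → 95 → 154 → 73 → 20 → 169 → … (one orbit).
Decompose π into cycles: lengths [172, 1] (2 cycles, including the fixed point 0).
2 cycles on 173: each ℓ→(−1)^(ℓ−1), product (−1)^171 = -1.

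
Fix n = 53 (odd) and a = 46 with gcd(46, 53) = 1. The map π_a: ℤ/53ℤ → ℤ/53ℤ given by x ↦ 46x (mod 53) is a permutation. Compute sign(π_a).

Trace 28: π^k(28) = [28, 16, 47, 42, 24, 44, 10] for k=0..6.
Decompose π into cycles: lengths [13, 13, 13, 13, 1] (5 cycles, including the fixed point 0).
n − c = 53 − 5 = 48; sign = (−1)^48 = +1.

+1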